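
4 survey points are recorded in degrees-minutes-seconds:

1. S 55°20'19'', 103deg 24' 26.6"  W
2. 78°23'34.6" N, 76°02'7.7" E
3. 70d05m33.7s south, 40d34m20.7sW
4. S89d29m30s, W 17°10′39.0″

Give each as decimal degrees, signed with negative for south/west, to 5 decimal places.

1. -55.33861, -103.40739
2. 78.39294, 76.03547
3. -70.09269, -40.57242
4. -89.49167, -17.17750

Point 1:
  Latitude: 20′ + 19″ = 20.31667′; 55 + 20.31667/60 = 55.338611
  hemisphere S, so the sign is −
  Longitude: 103° + 24/60 + 26.6/3600 = 103 + 0.400000 + 0.007389 = 103.407389
  W ⇒ negate
Point 2:
  Lat: 78° + 23/60 + 34.6/3600 = 78 + 0.383333 + 0.009611 = 78.392944
  N ⇒ keep positive
  Lon: 76 + 2/60 + 7.7/3600 = 76.035472
  E ⇒ keep positive
Point 3:
  φ: 70° + 5/60 + 33.7/3600 = 70 + 0.083333 + 0.009361 = 70.092694
  S ⇒ negate
  Lon: 40 + 34/60 + 20.7/3600 = 40.572417
  W ⇒ negate
Point 4:
  φ: 89° + 29/60 + 30/3600 = 89 + 0.483333 + 0.008333 = 89.491667
  S ⇒ negate
  Lon: 17 + 10/60 + 39/3600 = 17.177500
  W ⇒ negate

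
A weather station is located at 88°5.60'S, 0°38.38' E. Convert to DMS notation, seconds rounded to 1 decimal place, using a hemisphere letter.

Lat: fractional minutes 0.60000 × 60 = 36.000″
Lon: fractional minutes 0.38000 × 60 = 22.800″

88°05′36.0″ S, 0°38′22.8″ E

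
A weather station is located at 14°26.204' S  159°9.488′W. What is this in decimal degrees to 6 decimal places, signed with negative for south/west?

-14.436733, -159.158133

φ: 14 + 26.204/60 = 14.4367333
hemisphere S, so the sign is −
Lon: 9.488′ = 0.158133°; total 159.1581333
hemisphere W, so the sign is −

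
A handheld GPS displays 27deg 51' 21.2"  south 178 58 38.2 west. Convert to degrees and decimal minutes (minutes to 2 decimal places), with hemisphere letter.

27° 51.35′ S, 178° 58.64′ W

Latitude: 51 + 21.2/60 = 51.3533′
Lon: 58 + 38.2/60 = 58.6367′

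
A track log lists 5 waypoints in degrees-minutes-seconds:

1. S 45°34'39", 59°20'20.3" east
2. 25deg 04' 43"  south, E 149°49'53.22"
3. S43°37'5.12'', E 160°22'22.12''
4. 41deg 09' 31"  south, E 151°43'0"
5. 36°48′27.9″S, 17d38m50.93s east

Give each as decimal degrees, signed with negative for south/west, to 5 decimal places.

Point 1:
  φ: 45° + 34/60 + 39/3600 = 45 + 0.566667 + 0.010833 = 45.577500
  S → negative
  Lon: 59° + 20/60 + 20.3/3600 = 59 + 0.333333 + 0.005639 = 59.338972
  E ⇒ keep positive
Point 2:
  Latitude: 25 + 4/60 + 43/3600 = 25.078611
  hemisphere S, so the sign is −
  Lon: 49′ + 53.22″ = 49.88700′; 149 + 49.88700/60 = 149.831450
  E ⇒ keep positive
Point 3:
  φ: 43° + 37/60 + 5.12/3600 = 43 + 0.616667 + 0.001422 = 43.618089
  S ⇒ negate
  Longitude: 22′ + 22.12″ = 22.36867′; 160 + 22.36867/60 = 160.372811
  E ⇒ keep positive
Point 4:
  Latitude: 41 + 9/60 + 31/3600 = 41.158611
  hemisphere S, so the sign is −
  Longitude: 43′ + 0″ = 43.00000′; 151 + 43.00000/60 = 151.716667
  E → positive
Point 5:
  Lat: 48′ + 27.9″ = 48.46500′; 36 + 48.46500/60 = 36.807750
  S ⇒ negate
  λ: 17 + 38/60 + 50.93/3600 = 17.647481
  E → positive

1. -45.57750, 59.33897
2. -25.07861, 149.83145
3. -43.61809, 160.37281
4. -41.15861, 151.71667
5. -36.80775, 17.64748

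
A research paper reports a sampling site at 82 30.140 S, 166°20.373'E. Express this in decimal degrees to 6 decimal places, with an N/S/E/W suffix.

Latitude: 30.14′ = 0.502333°; total 82.5023333
Longitude: 20.373′ = 0.339550°; total 166.3395500

82.502333° S, 166.339550° E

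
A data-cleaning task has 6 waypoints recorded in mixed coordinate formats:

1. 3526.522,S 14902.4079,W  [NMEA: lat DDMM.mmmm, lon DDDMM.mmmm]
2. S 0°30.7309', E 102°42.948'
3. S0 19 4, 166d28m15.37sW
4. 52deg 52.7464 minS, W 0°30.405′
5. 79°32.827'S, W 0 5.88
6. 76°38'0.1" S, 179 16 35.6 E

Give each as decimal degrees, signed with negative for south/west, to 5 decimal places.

Point 1:
  φ: split at 2 digits → 35° and 26.522′; 35 + 26.522/60 = 35.442033
  S ⇒ negate
  Longitude: split at 3 digits → 149° and 2.4079′; 149 + 2.4079/60 = 149.040132
  W → negative
Point 2:
  φ: 0 + 30.7309/60 = 0.512182
  S ⇒ negate
  Longitude: 42.948′ = 0.715800°; total 102.715800
  E → positive
Point 3:
  Lat: 19′ + 4″ = 19.06667′; 0 + 19.06667/60 = 0.317778
  S ⇒ negate
  λ: 166° + 28/60 + 15.37/3600 = 166 + 0.466667 + 0.004269 = 166.470936
  W → negative
Point 4:
  Latitude: 52.7464′ = 0.879107°; total 52.879107
  hemisphere S, so the sign is −
  Longitude: 30.405′ = 0.506750°; total 0.506750
  W ⇒ negate
Point 5:
  Lat: 32.827′ = 0.547117°; total 79.547117
  S → negative
  Lon: 5.88′ = 0.098000°; total 0.098000
  W → negative
Point 6:
  Lat: 76° + 38/60 + 0.1/3600 = 76 + 0.633333 + 0.000028 = 76.633361
  S → negative
  Longitude: 179 + 16/60 + 35.6/3600 = 179.276556
  E ⇒ keep positive

1. -35.44203, -149.04013
2. -0.51218, 102.71580
3. -0.31778, -166.47094
4. -52.87911, -0.50675
5. -79.54712, -0.09800
6. -76.63336, 179.27656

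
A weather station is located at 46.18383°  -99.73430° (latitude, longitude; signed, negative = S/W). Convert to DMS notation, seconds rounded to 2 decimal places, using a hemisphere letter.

46°11′1.79″ N, 99°44′3.48″ W

Lat: 0.183830° → 11.02980′; 0.02980 × 60 = 1.7880″
Longitude is negative → W; |value| = 99.734300
Longitude: whole degrees 99; 44.05800′ → 44′ and 3.4800″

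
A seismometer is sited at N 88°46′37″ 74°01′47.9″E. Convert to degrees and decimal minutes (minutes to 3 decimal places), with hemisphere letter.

88° 46.617′ N, 74° 1.798′ E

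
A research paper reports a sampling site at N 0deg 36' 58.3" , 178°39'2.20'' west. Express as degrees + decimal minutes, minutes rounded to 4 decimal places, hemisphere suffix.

0° 36.9717′ N, 178° 39.0367′ W

Lat: 36 + 58.3/60 = 36.971667′
Longitude: seconds/60 = 0.03667; minutes = 39 + 0.03667 = 39.036667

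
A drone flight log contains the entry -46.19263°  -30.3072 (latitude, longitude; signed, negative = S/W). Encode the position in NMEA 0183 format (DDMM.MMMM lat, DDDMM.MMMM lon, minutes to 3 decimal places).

Latitude is negative → S; |value| = 46.192630
φ: fractional part 0.192630 → 11.55780 minutes
Longitude is negative → W; |value| = 30.307200
λ: fractional part 0.307200 → 18.43200 minutes

4611.558,S / 03018.432,W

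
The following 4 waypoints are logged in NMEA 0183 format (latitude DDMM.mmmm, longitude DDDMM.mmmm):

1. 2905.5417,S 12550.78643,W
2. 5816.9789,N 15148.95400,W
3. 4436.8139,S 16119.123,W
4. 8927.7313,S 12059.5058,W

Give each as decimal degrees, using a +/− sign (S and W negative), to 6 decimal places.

Point 1:
  φ: degrees = first 2 digits = 29, minutes = 5.5417; 29 + 5.5417/60 = 29.0923617
  S ⇒ negate
  Longitude: degrees = first 3 digits = 125, minutes = 50.78643; 125 + 50.78643/60 = 125.8464405
  W → negative
Point 2:
  Latitude: degrees = first 2 digits = 58, minutes = 16.9789; 58 + 16.9789/60 = 58.2829817
  N ⇒ keep positive
  Lon: degrees = first 3 digits = 151, minutes = 48.954; 151 + 48.954/60 = 151.8159000
  hemisphere W, so the sign is −
Point 3:
  φ: split at 2 digits → 44° and 36.8139′; 44 + 36.8139/60 = 44.6135650
  hemisphere S, so the sign is −
  λ: split at 3 digits → 161° and 19.123′; 161 + 19.123/60 = 161.3187167
  hemisphere W, so the sign is −
Point 4:
  Lat: degrees = first 2 digits = 89, minutes = 27.7313; 89 + 27.7313/60 = 89.4621883
  hemisphere S, so the sign is −
  Longitude: degrees = first 3 digits = 120, minutes = 59.5058; 120 + 59.5058/60 = 120.9917633
  W → negative

1. -29.092362, -125.846441
2. 58.282982, -151.815900
3. -44.613565, -161.318717
4. -89.462188, -120.991763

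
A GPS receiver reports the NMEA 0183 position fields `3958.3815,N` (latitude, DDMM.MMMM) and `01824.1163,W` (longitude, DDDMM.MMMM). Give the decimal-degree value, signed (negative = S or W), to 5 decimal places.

φ: degrees = first 2 digits = 39, minutes = 58.3815; 39 + 58.3815/60 = 39.973025
N ⇒ keep positive
Lon: degrees = first 3 digits = 18, minutes = 24.1163; 18 + 24.1163/60 = 18.401938
hemisphere W, so the sign is −

39.97303, -18.40194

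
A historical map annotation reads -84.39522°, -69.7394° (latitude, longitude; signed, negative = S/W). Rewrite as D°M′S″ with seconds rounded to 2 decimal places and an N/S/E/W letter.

Latitude is negative → S; |value| = 84.395220
Lat: 0.395220 × 60 = 23.71320′ → 23′, remainder × 60 = 42.7920″
Longitude is negative → W; |value| = 69.739400
Lon: 0.739400° → 44.36400′; 0.36400 × 60 = 21.8400″

84°23′42.79″ S, 69°44′21.84″ W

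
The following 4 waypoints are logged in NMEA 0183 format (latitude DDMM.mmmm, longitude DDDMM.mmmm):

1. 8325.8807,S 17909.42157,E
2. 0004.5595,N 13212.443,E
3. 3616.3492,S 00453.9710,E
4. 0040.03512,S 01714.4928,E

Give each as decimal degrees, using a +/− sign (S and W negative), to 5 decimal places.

1. -83.43135, 179.15703
2. 0.07599, 132.20738
3. -36.27249, 4.89952
4. -0.66725, 17.24155

Point 1:
  φ: split at 2 digits → 83° and 25.8807′; 83 + 25.8807/60 = 83.431345
  S ⇒ negate
  Longitude: degrees = first 3 digits = 179, minutes = 9.42157; 179 + 9.42157/60 = 179.157026
  E ⇒ keep positive
Point 2:
  Latitude: degrees = first 2 digits = 0, minutes = 4.5595; 0 + 4.5595/60 = 0.075992
  N → positive
  λ: degrees = first 3 digits = 132, minutes = 12.443; 132 + 12.443/60 = 132.207383
  E → positive
Point 3:
  Lat: split at 2 digits → 36° and 16.3492′; 36 + 16.3492/60 = 36.272487
  S → negative
  λ: split at 3 digits → 004° and 53.971′; 4 + 53.971/60 = 4.899517
  E → positive
Point 4:
  Lat: degrees = first 2 digits = 0, minutes = 40.03512; 0 + 40.03512/60 = 0.667252
  S → negative
  λ: degrees = first 3 digits = 17, minutes = 14.4928; 17 + 14.4928/60 = 17.241547
  E → positive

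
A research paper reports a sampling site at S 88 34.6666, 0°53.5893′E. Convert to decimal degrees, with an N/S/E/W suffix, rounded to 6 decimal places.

88.577777° S, 0.893155° E

Lat: 88 + 34.6666/60 = 88.5777767
Lon: 53.5893′ = 0.893155°; total 0.8931550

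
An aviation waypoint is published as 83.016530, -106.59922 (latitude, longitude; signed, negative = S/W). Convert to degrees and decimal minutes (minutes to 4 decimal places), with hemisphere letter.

83° 0.9918′ N, 106° 35.9532′ W

Lat: minutes = (83.016530 − 83) × 60 = 0.991800
Longitude is negative → W; |value| = 106.599220
Longitude: 106° + 0.599220 × 60 = 106° 35.953200′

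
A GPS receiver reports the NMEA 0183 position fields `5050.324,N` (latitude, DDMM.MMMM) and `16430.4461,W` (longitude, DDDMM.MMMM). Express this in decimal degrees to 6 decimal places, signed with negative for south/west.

50.838733, -164.507435

Latitude: degrees = first 2 digits = 50, minutes = 50.324; 50 + 50.324/60 = 50.8387333
N ⇒ keep positive
Longitude: degrees = first 3 digits = 164, minutes = 30.4461; 164 + 30.4461/60 = 164.5074350
W ⇒ negate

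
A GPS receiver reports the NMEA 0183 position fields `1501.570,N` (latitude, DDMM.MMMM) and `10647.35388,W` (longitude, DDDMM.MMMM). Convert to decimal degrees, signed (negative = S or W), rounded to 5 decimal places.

15.02617, -106.78923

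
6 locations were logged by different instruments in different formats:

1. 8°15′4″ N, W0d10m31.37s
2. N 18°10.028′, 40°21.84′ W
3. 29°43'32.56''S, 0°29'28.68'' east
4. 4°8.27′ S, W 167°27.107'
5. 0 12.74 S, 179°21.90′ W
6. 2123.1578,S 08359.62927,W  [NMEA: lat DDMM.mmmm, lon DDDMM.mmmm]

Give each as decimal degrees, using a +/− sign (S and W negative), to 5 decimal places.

1. 8.25111, -0.17538
2. 18.16713, -40.36400
3. -29.72571, 0.49130
4. -4.13783, -167.45178
5. -0.21233, -179.36500
6. -21.38596, -83.99382

Point 1:
  Latitude: 15′ + 4″ = 15.06667′; 8 + 15.06667/60 = 8.251111
  N ⇒ keep positive
  λ: 0° + 10/60 + 31.37/3600 = 0 + 0.166667 + 0.008714 = 0.175381
  hemisphere W, so the sign is −
Point 2:
  Lat: 18 + 10.028/60 = 18.167133
  N → positive
  Longitude: 21.84′ = 0.364000°; total 40.364000
  hemisphere W, so the sign is −
Point 3:
  Lat: 29° + 43/60 + 32.56/3600 = 29 + 0.716667 + 0.009044 = 29.725711
  S ⇒ negate
  λ: 0° + 29/60 + 28.68/3600 = 0 + 0.483333 + 0.007967 = 0.491300
  E → positive
Point 4:
  Lat: 8.27′ = 0.137833°; total 4.137833
  S → negative
  Longitude: 167 + 27.107/60 = 167.451783
  hemisphere W, so the sign is −
Point 5:
  Lat: 12.74′ = 0.212333°; total 0.212333
  S → negative
  λ: 179 + 21.9/60 = 179.365000
  W ⇒ negate
Point 6:
  φ: split at 2 digits → 21° and 23.1578′; 21 + 23.1578/60 = 21.385963
  hemisphere S, so the sign is −
  λ: degrees = first 3 digits = 83, minutes = 59.62927; 83 + 59.62927/60 = 83.993821
  hemisphere W, so the sign is −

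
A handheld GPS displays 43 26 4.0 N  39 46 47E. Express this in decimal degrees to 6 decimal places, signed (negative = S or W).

Lat: 43 + 26/60 + 4/3600 = 43.4344444
N → positive
λ: 39 + 46/60 + 47/3600 = 39.7797222
E ⇒ keep positive

43.434444, 39.779722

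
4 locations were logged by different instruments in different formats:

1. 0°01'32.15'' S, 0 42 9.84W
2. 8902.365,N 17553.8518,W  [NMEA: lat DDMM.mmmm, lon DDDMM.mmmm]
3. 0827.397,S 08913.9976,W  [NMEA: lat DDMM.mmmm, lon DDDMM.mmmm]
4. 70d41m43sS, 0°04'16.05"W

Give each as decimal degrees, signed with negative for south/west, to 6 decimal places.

Point 1:
  Latitude: 0° + 1/60 + 32.15/3600 = 0 + 0.016667 + 0.008931 = 0.0255972
  S ⇒ negate
  λ: 0° + 42/60 + 9.84/3600 = 0 + 0.700000 + 0.002733 = 0.7027333
  W ⇒ negate
Point 2:
  φ: degrees = first 2 digits = 89, minutes = 2.365; 89 + 2.365/60 = 89.0394167
  N ⇒ keep positive
  Lon: split at 3 digits → 175° and 53.8518′; 175 + 53.8518/60 = 175.8975300
  hemisphere W, so the sign is −
Point 3:
  Latitude: degrees = first 2 digits = 8, minutes = 27.397; 8 + 27.397/60 = 8.4566167
  hemisphere S, so the sign is −
  Longitude: degrees = first 3 digits = 89, minutes = 13.9976; 89 + 13.9976/60 = 89.2332933
  W → negative
Point 4:
  Latitude: 70 + 41/60 + 43/3600 = 70.6952778
  S ⇒ negate
  Lon: 4′ + 16.05″ = 4.26750′; 0 + 4.26750/60 = 0.0711250
  hemisphere W, so the sign is −

1. -0.025597, -0.702733
2. 89.039417, -175.897530
3. -8.456617, -89.233293
4. -70.695278, -0.071125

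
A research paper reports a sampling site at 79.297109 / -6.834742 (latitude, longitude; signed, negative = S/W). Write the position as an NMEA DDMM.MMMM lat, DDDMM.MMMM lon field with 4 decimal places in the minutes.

7917.8265,N / 00650.0845,W

Lat: fractional part 0.297109 → 17.826540 minutes
Longitude is negative → W; |value| = 6.834742
Lon: minutes = (6.834742 − 6) × 60 = 50.084520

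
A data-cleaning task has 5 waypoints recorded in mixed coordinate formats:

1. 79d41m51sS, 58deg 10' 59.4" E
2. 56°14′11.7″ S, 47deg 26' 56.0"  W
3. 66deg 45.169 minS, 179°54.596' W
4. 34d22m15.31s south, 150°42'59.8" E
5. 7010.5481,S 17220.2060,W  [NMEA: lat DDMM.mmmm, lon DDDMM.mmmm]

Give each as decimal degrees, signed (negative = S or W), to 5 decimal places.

Point 1:
  Lat: 79° + 41/60 + 51/3600 = 79 + 0.683333 + 0.014167 = 79.697500
  hemisphere S, so the sign is −
  Longitude: 10′ + 59.4″ = 10.99000′; 58 + 10.99000/60 = 58.183167
  E ⇒ keep positive
Point 2:
  Latitude: 56° + 14/60 + 11.7/3600 = 56 + 0.233333 + 0.003250 = 56.236583
  S ⇒ negate
  Lon: 47° + 26/60 + 56/3600 = 47 + 0.433333 + 0.015556 = 47.448889
  hemisphere W, so the sign is −
Point 3:
  Latitude: 66 + 45.169/60 = 66.752817
  S ⇒ negate
  λ: 54.596′ = 0.909933°; total 179.909933
  hemisphere W, so the sign is −
Point 4:
  Lat: 34 + 22/60 + 15.31/3600 = 34.370919
  S ⇒ negate
  Lon: 150 + 42/60 + 59.8/3600 = 150.716611
  E → positive
Point 5:
  φ: split at 2 digits → 70° and 10.5481′; 70 + 10.5481/60 = 70.175802
  S ⇒ negate
  Longitude: degrees = first 3 digits = 172, minutes = 20.206; 172 + 20.206/60 = 172.336767
  W ⇒ negate

1. -79.69750, 58.18317
2. -56.23658, -47.44889
3. -66.75282, -179.90993
4. -34.37092, 150.71661
5. -70.17580, -172.33677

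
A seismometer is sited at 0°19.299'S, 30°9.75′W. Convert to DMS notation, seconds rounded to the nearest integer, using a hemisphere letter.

φ: fractional minutes 0.29900 × 60 = 17.94″
Longitude: 9.75000′ → 9′ and 0.75000 × 60 = 45.00″

0°19′18″ S, 30°09′45″ W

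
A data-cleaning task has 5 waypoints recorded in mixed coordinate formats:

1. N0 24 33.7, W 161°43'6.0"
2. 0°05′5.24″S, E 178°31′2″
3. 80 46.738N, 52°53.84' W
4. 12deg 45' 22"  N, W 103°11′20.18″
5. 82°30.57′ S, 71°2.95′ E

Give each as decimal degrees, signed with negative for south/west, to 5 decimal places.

Point 1:
  φ: 24′ + 33.7″ = 24.56167′; 0 + 24.56167/60 = 0.409361
  N → positive
  λ: 161 + 43/60 + 6/3600 = 161.718333
  W ⇒ negate
Point 2:
  Latitude: 0° + 5/60 + 5.24/3600 = 0 + 0.083333 + 0.001456 = 0.084789
  hemisphere S, so the sign is −
  Lon: 31′ + 2″ = 31.03333′; 178 + 31.03333/60 = 178.517222
  E → positive
Point 3:
  φ: 80 + 46.738/60 = 80.778967
  N → positive
  λ: 53.84′ = 0.897333°; total 52.897333
  hemisphere W, so the sign is −
Point 4:
  Lat: 12° + 45/60 + 22/3600 = 12 + 0.750000 + 0.006111 = 12.756111
  N ⇒ keep positive
  λ: 103° + 11/60 + 20.18/3600 = 103 + 0.183333 + 0.005606 = 103.188939
  W ⇒ negate
Point 5:
  Latitude: 82 + 30.57/60 = 82.509500
  S → negative
  Lon: 2.95′ = 0.049167°; total 71.049167
  E → positive

1. 0.40936, -161.71833
2. -0.08479, 178.51722
3. 80.77897, -52.89733
4. 12.75611, -103.18894
5. -82.50950, 71.04917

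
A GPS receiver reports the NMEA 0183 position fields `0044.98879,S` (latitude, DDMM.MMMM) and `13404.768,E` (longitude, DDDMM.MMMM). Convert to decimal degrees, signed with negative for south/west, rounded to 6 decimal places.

-0.749813, 134.079467

Latitude: degrees = first 2 digits = 0, minutes = 44.98879; 0 + 44.98879/60 = 0.7498132
S → negative
λ: degrees = first 3 digits = 134, minutes = 4.768; 134 + 4.768/60 = 134.0794667
E → positive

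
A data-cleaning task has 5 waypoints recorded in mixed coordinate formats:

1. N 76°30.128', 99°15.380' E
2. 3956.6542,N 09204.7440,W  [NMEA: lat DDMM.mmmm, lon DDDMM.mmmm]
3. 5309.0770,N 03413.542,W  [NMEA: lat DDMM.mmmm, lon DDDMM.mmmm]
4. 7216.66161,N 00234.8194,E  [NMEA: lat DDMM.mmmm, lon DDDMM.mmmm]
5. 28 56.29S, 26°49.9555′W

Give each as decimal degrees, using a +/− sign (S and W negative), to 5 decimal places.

Point 1:
  φ: 30.128′ = 0.502133°; total 76.502133
  N → positive
  λ: 15.38′ = 0.256333°; total 99.256333
  E ⇒ keep positive
Point 2:
  Latitude: degrees = first 2 digits = 39, minutes = 56.6542; 39 + 56.6542/60 = 39.944237
  N ⇒ keep positive
  λ: degrees = first 3 digits = 92, minutes = 4.744; 92 + 4.744/60 = 92.079067
  W ⇒ negate
Point 3:
  Latitude: split at 2 digits → 53° and 9.077′; 53 + 9.077/60 = 53.151283
  N ⇒ keep positive
  λ: split at 3 digits → 034° and 13.542′; 34 + 13.542/60 = 34.225700
  W → negative
Point 4:
  Lat: split at 2 digits → 72° and 16.66161′; 72 + 16.66161/60 = 72.277694
  N ⇒ keep positive
  Lon: degrees = first 3 digits = 2, minutes = 34.8194; 2 + 34.8194/60 = 2.580323
  E ⇒ keep positive
Point 5:
  Lat: 56.29′ = 0.938167°; total 28.938167
  S ⇒ negate
  Lon: 49.9555′ = 0.832592°; total 26.832592
  W ⇒ negate

1. 76.50213, 99.25633
2. 39.94424, -92.07907
3. 53.15128, -34.22570
4. 72.27769, 2.58032
5. -28.93817, -26.83259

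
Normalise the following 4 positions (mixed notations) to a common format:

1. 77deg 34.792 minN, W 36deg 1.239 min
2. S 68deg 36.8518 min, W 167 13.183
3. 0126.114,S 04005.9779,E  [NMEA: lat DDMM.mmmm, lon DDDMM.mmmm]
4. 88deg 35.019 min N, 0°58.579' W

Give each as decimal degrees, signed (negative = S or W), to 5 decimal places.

1. 77.57987, -36.02065
2. -68.61420, -167.21972
3. -1.43523, 40.09963
4. 88.58365, -0.97632

Point 1:
  Latitude: 77 + 34.792/60 = 77.579867
  N → positive
  λ: 1.239′ = 0.020650°; total 36.020650
  W ⇒ negate
Point 2:
  Latitude: 68 + 36.8518/60 = 68.614197
  S → negative
  Lon: 13.183′ = 0.219717°; total 167.219717
  W ⇒ negate
Point 3:
  Lat: degrees = first 2 digits = 1, minutes = 26.114; 1 + 26.114/60 = 1.435233
  hemisphere S, so the sign is −
  Longitude: degrees = first 3 digits = 40, minutes = 5.9779; 40 + 5.9779/60 = 40.099632
  E → positive
Point 4:
  Lat: 88 + 35.019/60 = 88.583650
  N ⇒ keep positive
  Lon: 58.579′ = 0.976317°; total 0.976317
  hemisphere W, so the sign is −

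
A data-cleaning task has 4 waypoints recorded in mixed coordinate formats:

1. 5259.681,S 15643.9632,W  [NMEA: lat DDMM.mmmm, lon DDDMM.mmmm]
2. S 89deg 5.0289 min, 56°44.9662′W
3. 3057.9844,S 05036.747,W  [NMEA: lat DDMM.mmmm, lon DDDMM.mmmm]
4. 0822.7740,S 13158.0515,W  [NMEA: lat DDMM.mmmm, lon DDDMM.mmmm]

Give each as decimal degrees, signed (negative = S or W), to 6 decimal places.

Point 1:
  Lat: degrees = first 2 digits = 52, minutes = 59.681; 52 + 59.681/60 = 52.9946833
  S ⇒ negate
  Longitude: degrees = first 3 digits = 156, minutes = 43.9632; 156 + 43.9632/60 = 156.7327200
  W → negative
Point 2:
  Lat: 89 + 5.0289/60 = 89.0838150
  S → negative
  λ: 44.9662′ = 0.749437°; total 56.7494367
  W → negative
Point 3:
  Latitude: split at 2 digits → 30° and 57.9844′; 30 + 57.9844/60 = 30.9664067
  S → negative
  λ: degrees = first 3 digits = 50, minutes = 36.747; 50 + 36.747/60 = 50.6124500
  W ⇒ negate
Point 4:
  Lat: degrees = first 2 digits = 8, minutes = 22.774; 8 + 22.774/60 = 8.3795667
  S ⇒ negate
  Longitude: degrees = first 3 digits = 131, minutes = 58.0515; 131 + 58.0515/60 = 131.9675250
  W → negative

1. -52.994683, -156.732720
2. -89.083815, -56.749437
3. -30.966407, -50.612450
4. -8.379567, -131.967525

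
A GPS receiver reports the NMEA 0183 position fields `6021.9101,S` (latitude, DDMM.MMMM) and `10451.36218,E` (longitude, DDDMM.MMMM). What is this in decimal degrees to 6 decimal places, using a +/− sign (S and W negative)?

-60.365168, 104.856036

Lat: split at 2 digits → 60° and 21.9101′; 60 + 21.9101/60 = 60.3651683
hemisphere S, so the sign is −
Longitude: degrees = first 3 digits = 104, minutes = 51.36218; 104 + 51.36218/60 = 104.8560363
E → positive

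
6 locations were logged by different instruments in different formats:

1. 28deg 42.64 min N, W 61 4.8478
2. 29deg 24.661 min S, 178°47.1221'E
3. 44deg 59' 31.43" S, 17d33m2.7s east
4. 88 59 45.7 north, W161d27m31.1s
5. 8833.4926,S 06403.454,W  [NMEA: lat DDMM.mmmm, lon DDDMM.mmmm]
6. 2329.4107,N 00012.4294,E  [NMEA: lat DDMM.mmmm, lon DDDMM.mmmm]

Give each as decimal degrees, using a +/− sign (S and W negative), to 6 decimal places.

1. 28.710667, -61.080797
2. -29.411017, 178.785368
3. -44.992064, 17.550750
4. 88.996028, -161.458639
5. -88.558210, -64.057567
6. 23.490178, 0.207157

Point 1:
  φ: 28 + 42.64/60 = 28.7106667
  N ⇒ keep positive
  λ: 4.8478′ = 0.080797°; total 61.0807967
  W → negative
Point 2:
  Latitude: 24.661′ = 0.411017°; total 29.4110167
  hemisphere S, so the sign is −
  Lon: 178 + 47.1221/60 = 178.7853683
  E ⇒ keep positive
Point 3:
  φ: 59′ + 31.43″ = 59.52383′; 44 + 59.52383/60 = 44.9920639
  hemisphere S, so the sign is −
  Longitude: 17 + 33/60 + 2.7/3600 = 17.5507500
  E ⇒ keep positive
Point 4:
  Latitude: 88° + 59/60 + 45.7/3600 = 88 + 0.983333 + 0.012694 = 88.9960278
  N ⇒ keep positive
  λ: 161° + 27/60 + 31.1/3600 = 161 + 0.450000 + 0.008639 = 161.4586389
  W ⇒ negate
Point 5:
  Latitude: split at 2 digits → 88° and 33.4926′; 88 + 33.4926/60 = 88.5582100
  S → negative
  Longitude: degrees = first 3 digits = 64, minutes = 3.454; 64 + 3.454/60 = 64.0575667
  W → negative
Point 6:
  φ: degrees = first 2 digits = 23, minutes = 29.4107; 23 + 29.4107/60 = 23.4901783
  N → positive
  λ: degrees = first 3 digits = 0, minutes = 12.4294; 0 + 12.4294/60 = 0.2071567
  E → positive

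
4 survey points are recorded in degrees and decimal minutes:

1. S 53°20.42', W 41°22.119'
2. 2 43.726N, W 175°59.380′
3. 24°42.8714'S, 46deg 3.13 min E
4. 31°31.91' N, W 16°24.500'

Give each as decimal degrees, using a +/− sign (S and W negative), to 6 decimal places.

1. -53.340333, -41.368650
2. 2.728767, -175.989667
3. -24.714523, 46.052167
4. 31.531833, -16.408333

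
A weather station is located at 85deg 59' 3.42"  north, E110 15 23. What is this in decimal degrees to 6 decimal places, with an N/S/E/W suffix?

φ: 85 + 59/60 + 3.42/3600 = 85.9842833
Longitude: 110 + 15/60 + 23/3600 = 110.2563889

85.984283° N, 110.256389° E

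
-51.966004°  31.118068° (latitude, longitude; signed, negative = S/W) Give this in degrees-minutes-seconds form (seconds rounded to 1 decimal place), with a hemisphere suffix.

Latitude is negative → S; |value| = 51.966004
φ: 0.966004 × 60 = 57.96024′ → 57′, remainder × 60 = 57.614″
Longitude: whole degrees 31; 7.08408′ → 7′ and 5.045″

51°57′57.6″ S, 31°07′5.0″ E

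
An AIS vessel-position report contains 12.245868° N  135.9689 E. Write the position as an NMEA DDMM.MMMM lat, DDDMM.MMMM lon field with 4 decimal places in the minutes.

Lat: 12° + 0.245868 × 60 = 12° 14.752080′
Longitude: fractional part 0.968900 → 58.134000 minutes

1214.7521,N / 13558.1340,E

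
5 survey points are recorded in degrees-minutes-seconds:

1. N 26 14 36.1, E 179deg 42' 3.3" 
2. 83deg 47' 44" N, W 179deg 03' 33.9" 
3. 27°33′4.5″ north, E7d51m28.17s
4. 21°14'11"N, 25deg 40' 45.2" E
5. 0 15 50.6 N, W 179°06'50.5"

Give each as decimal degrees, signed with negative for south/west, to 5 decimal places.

1. 26.24336, 179.70092
2. 83.79556, -179.05942
3. 27.55125, 7.85783
4. 21.23639, 25.67922
5. 0.26406, -179.11403

Point 1:
  φ: 26 + 14/60 + 36.1/3600 = 26.243361
  N ⇒ keep positive
  λ: 179 + 42/60 + 3.3/3600 = 179.700917
  E → positive
Point 2:
  Lat: 47′ + 44″ = 47.73333′; 83 + 47.73333/60 = 83.795556
  N ⇒ keep positive
  Longitude: 179° + 3/60 + 33.9/3600 = 179 + 0.050000 + 0.009417 = 179.059417
  W ⇒ negate
Point 3:
  Latitude: 27 + 33/60 + 4.5/3600 = 27.551250
  N → positive
  Longitude: 51′ + 28.17″ = 51.46950′; 7 + 51.46950/60 = 7.857825
  E ⇒ keep positive
Point 4:
  Lat: 21 + 14/60 + 11/3600 = 21.236389
  N → positive
  Longitude: 40′ + 45.2″ = 40.75333′; 25 + 40.75333/60 = 25.679222
  E ⇒ keep positive
Point 5:
  Latitude: 15′ + 50.6″ = 15.84333′; 0 + 15.84333/60 = 0.264056
  N ⇒ keep positive
  Longitude: 179 + 6/60 + 50.5/3600 = 179.114028
  W → negative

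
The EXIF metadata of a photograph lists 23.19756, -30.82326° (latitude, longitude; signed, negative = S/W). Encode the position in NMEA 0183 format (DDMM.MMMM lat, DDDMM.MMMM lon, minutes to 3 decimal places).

2311.854,N / 03049.396,W

Latitude: 23° + 0.197560 × 60 = 23° 11.85360′
Longitude is negative → W; |value| = 30.823260
Lon: minutes = (30.823260 − 30) × 60 = 49.39560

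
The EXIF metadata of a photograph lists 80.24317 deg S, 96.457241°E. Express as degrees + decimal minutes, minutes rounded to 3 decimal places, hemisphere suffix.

80° 14.590′ S, 96° 27.434′ E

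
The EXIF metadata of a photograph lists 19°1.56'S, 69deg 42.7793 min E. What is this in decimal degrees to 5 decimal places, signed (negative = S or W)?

-19.02600, 69.71299

φ: 1.56′ = 0.026000°; total 19.026000
hemisphere S, so the sign is −
Lon: 69 + 42.7793/60 = 69.712988
E → positive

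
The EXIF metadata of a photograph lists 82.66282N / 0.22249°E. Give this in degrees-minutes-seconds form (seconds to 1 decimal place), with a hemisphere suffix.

82°39′46.2″ N, 0°13′21.0″ E

Lat: 0.662820 × 60 = 39.76920′ → 39′, remainder × 60 = 46.152″
Longitude: 0.222490° → 13.34940′; 0.34940 × 60 = 20.964″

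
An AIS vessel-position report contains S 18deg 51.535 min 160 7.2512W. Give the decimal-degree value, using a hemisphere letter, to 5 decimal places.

φ: 18 + 51.535/60 = 18.858917
Longitude: 7.2512′ = 0.120853°; total 160.120853

18.85892° S, 160.12085° W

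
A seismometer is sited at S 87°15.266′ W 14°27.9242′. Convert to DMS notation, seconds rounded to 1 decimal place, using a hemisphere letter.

87°15′16.0″ S, 14°27′55.5″ W

Lat: 15.26600′ → 15′ and 0.26600 × 60 = 15.960″
λ: 27.92420′ → 27′ and 0.92420 × 60 = 55.452″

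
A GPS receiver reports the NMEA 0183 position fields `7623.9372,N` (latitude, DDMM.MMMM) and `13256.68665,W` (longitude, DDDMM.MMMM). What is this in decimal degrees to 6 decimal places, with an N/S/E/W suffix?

Lat: split at 2 digits → 76° and 23.9372′; 76 + 23.9372/60 = 76.3989533
λ: degrees = first 3 digits = 132, minutes = 56.68665; 132 + 56.68665/60 = 132.9447775

76.398953° N, 132.944778° W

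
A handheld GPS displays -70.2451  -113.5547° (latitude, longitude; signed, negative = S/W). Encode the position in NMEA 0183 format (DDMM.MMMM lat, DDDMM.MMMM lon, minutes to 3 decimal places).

Latitude is negative → S; |value| = 70.245100
φ: 70° + 0.245100 × 60 = 70° 14.70600′
Longitude is negative → W; |value| = 113.554700
Longitude: fractional part 0.554700 → 33.28200 minutes

7014.706,S / 11333.282,W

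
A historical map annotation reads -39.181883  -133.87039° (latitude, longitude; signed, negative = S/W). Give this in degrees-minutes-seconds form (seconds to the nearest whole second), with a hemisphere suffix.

Latitude is negative → S; |value| = 39.181883
Lat: 0.181883 × 60 = 10.91298′ → 10′, remainder × 60 = 54.78″
Longitude is negative → W; |value| = 133.870390
Lon: 0.870390° → 52.22340′; 0.22340 × 60 = 13.40″

39°10′55″ S, 133°52′13″ W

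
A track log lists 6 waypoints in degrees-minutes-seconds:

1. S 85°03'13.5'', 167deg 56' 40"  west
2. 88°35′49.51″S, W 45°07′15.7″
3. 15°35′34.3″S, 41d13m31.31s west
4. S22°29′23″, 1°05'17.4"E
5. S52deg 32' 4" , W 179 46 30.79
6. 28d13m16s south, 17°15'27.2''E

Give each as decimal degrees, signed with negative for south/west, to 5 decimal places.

1. -85.05375, -167.94444
2. -88.59709, -45.12103
3. -15.59286, -41.22536
4. -22.48972, 1.08817
5. -52.53444, -179.77522
6. -28.22111, 17.25756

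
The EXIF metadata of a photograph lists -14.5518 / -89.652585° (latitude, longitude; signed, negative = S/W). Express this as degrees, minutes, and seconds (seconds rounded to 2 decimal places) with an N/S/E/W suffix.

14°33′6.48″ S, 89°39′9.31″ W

Latitude is negative → S; |value| = 14.551800
Latitude: 0.551800 × 60 = 33.10800′ → 33′, remainder × 60 = 6.4800″
Longitude is negative → W; |value| = 89.652585
λ: 0.652585 × 60 = 39.15510′ → 39′, remainder × 60 = 9.3060″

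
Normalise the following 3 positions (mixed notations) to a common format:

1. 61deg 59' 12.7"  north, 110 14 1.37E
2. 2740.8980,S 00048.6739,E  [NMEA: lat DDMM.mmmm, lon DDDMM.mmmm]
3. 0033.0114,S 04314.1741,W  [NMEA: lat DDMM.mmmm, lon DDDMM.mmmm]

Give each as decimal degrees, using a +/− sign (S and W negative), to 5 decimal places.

Point 1:
  Latitude: 59′ + 12.7″ = 59.21167′; 61 + 59.21167/60 = 61.986861
  N ⇒ keep positive
  λ: 110 + 14/60 + 1.37/3600 = 110.233714
  E → positive
Point 2:
  φ: split at 2 digits → 27° and 40.898′; 27 + 40.898/60 = 27.681633
  hemisphere S, so the sign is −
  λ: degrees = first 3 digits = 0, minutes = 48.6739; 0 + 48.6739/60 = 0.811232
  E ⇒ keep positive
Point 3:
  φ: degrees = first 2 digits = 0, minutes = 33.0114; 0 + 33.0114/60 = 0.550190
  S → negative
  Lon: degrees = first 3 digits = 43, minutes = 14.1741; 43 + 14.1741/60 = 43.236235
  W → negative

1. 61.98686, 110.23371
2. -27.68163, 0.81123
3. -0.55019, -43.23624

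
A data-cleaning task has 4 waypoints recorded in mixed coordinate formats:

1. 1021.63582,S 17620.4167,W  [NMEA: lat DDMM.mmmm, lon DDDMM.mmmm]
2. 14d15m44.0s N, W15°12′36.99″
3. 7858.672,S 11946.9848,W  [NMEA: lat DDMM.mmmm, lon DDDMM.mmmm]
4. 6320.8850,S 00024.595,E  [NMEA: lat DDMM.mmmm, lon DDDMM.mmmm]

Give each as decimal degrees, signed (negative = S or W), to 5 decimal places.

Point 1:
  Lat: split at 2 digits → 10° and 21.63582′; 10 + 21.63582/60 = 10.360597
  S → negative
  Lon: degrees = first 3 digits = 176, minutes = 20.4167; 176 + 20.4167/60 = 176.340278
  W → negative
Point 2:
  Lat: 15′ + 44″ = 15.73333′; 14 + 15.73333/60 = 14.262222
  N → positive
  Longitude: 15 + 12/60 + 36.99/3600 = 15.210275
  W → negative
Point 3:
  φ: split at 2 digits → 78° and 58.672′; 78 + 58.672/60 = 78.977867
  S ⇒ negate
  Lon: degrees = first 3 digits = 119, minutes = 46.9848; 119 + 46.9848/60 = 119.783080
  hemisphere W, so the sign is −
Point 4:
  Lat: degrees = first 2 digits = 63, minutes = 20.885; 63 + 20.885/60 = 63.348083
  hemisphere S, so the sign is −
  Lon: degrees = first 3 digits = 0, minutes = 24.595; 0 + 24.595/60 = 0.409917
  E ⇒ keep positive

1. -10.36060, -176.34028
2. 14.26222, -15.21028
3. -78.97787, -119.78308
4. -63.34808, 0.40992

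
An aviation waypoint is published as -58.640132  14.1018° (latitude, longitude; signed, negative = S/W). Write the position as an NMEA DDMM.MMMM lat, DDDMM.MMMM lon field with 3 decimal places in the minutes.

Latitude is negative → S; |value| = 58.640132
φ: minutes = (58.640132 − 58) × 60 = 38.40792
λ: 14° + 0.101800 × 60 = 14° 6.10800′

5838.408,S / 01406.108,E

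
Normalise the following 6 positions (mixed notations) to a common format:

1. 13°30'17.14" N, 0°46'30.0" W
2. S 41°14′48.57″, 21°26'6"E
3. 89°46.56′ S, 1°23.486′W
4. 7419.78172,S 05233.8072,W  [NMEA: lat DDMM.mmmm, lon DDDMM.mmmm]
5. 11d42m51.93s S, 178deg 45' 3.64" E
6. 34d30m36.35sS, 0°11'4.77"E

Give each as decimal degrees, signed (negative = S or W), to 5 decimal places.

1. 13.50476, -0.77500
2. -41.24683, 21.43500
3. -89.77600, -1.39143
4. -74.32970, -52.56345
5. -11.71443, 178.75101
6. -34.51010, 0.18466

Point 1:
  Latitude: 13° + 30/60 + 17.14/3600 = 13 + 0.500000 + 0.004761 = 13.504761
  N → positive
  Lon: 46′ + 30″ = 46.50000′; 0 + 46.50000/60 = 0.775000
  W ⇒ negate
Point 2:
  Latitude: 14′ + 48.57″ = 14.80950′; 41 + 14.80950/60 = 41.246825
  hemisphere S, so the sign is −
  Longitude: 21 + 26/60 + 6/3600 = 21.435000
  E → positive
Point 3:
  Latitude: 46.56′ = 0.776000°; total 89.776000
  hemisphere S, so the sign is −
  Lon: 1 + 23.486/60 = 1.391433
  hemisphere W, so the sign is −
Point 4:
  Latitude: degrees = first 2 digits = 74, minutes = 19.78172; 74 + 19.78172/60 = 74.329695
  S ⇒ negate
  λ: degrees = first 3 digits = 52, minutes = 33.8072; 52 + 33.8072/60 = 52.563453
  hemisphere W, so the sign is −
Point 5:
  Latitude: 11 + 42/60 + 51.93/3600 = 11.714425
  S ⇒ negate
  λ: 178° + 45/60 + 3.64/3600 = 178 + 0.750000 + 0.001011 = 178.751011
  E → positive
Point 6:
  φ: 34° + 30/60 + 36.35/3600 = 34 + 0.500000 + 0.010097 = 34.510097
  S → negative
  Lon: 0° + 11/60 + 4.77/3600 = 0 + 0.183333 + 0.001325 = 0.184658
  E → positive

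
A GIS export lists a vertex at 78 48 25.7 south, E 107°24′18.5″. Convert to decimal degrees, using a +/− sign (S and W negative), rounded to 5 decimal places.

-78.80714, 107.40514

Lat: 78 + 48/60 + 25.7/3600 = 78.807139
S → negative
λ: 24′ + 18.5″ = 24.30833′; 107 + 24.30833/60 = 107.405139
E ⇒ keep positive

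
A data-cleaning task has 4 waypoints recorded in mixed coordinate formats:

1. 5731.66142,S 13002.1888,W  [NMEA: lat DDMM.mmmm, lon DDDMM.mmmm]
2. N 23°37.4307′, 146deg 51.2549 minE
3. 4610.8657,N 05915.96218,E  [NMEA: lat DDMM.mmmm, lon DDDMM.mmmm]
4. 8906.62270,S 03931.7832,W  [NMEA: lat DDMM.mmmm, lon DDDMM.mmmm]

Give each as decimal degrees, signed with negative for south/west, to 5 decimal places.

1. -57.52769, -130.03648
2. 23.62385, 146.85425
3. 46.18110, 59.26604
4. -89.11038, -39.52972

Point 1:
  Lat: degrees = first 2 digits = 57, minutes = 31.66142; 57 + 31.66142/60 = 57.527690
  hemisphere S, so the sign is −
  Longitude: split at 3 digits → 130° and 2.1888′; 130 + 2.1888/60 = 130.036480
  W ⇒ negate
Point 2:
  Lat: 23 + 37.4307/60 = 23.623845
  N ⇒ keep positive
  λ: 51.2549′ = 0.854248°; total 146.854248
  E ⇒ keep positive
Point 3:
  Lat: split at 2 digits → 46° and 10.8657′; 46 + 10.8657/60 = 46.181095
  N ⇒ keep positive
  Longitude: degrees = first 3 digits = 59, minutes = 15.96218; 59 + 15.96218/60 = 59.266036
  E → positive
Point 4:
  Lat: degrees = first 2 digits = 89, minutes = 6.6227; 89 + 6.6227/60 = 89.110378
  S → negative
  λ: degrees = first 3 digits = 39, minutes = 31.7832; 39 + 31.7832/60 = 39.529720
  W → negative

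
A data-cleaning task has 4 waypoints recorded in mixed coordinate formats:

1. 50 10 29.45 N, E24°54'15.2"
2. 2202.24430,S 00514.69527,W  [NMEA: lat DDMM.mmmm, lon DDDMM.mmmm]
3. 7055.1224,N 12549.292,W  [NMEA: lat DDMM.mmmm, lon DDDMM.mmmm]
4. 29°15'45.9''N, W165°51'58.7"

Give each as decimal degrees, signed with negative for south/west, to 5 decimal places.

1. 50.17485, 24.90422
2. -22.03741, -5.24492
3. 70.91871, -125.82153
4. 29.26275, -165.86631

Point 1:
  Lat: 50 + 10/60 + 29.45/3600 = 50.174847
  N ⇒ keep positive
  Longitude: 54′ + 15.2″ = 54.25333′; 24 + 54.25333/60 = 24.904222
  E ⇒ keep positive
Point 2:
  Latitude: split at 2 digits → 22° and 2.2443′; 22 + 2.2443/60 = 22.037405
  S ⇒ negate
  Longitude: split at 3 digits → 005° and 14.69527′; 5 + 14.69527/60 = 5.244921
  hemisphere W, so the sign is −
Point 3:
  Lat: split at 2 digits → 70° and 55.1224′; 70 + 55.1224/60 = 70.918707
  N ⇒ keep positive
  λ: degrees = first 3 digits = 125, minutes = 49.292; 125 + 49.292/60 = 125.821533
  W ⇒ negate
Point 4:
  Latitude: 29 + 15/60 + 45.9/3600 = 29.262750
  N → positive
  λ: 51′ + 58.7″ = 51.97833′; 165 + 51.97833/60 = 165.866306
  hemisphere W, so the sign is −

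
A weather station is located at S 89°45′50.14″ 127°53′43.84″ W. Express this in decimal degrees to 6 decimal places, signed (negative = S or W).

Lat: 89° + 45/60 + 50.14/3600 = 89 + 0.750000 + 0.013928 = 89.7639278
S → negative
Longitude: 127° + 53/60 + 43.84/3600 = 127 + 0.883333 + 0.012178 = 127.8955111
W → negative

-89.763928, -127.895511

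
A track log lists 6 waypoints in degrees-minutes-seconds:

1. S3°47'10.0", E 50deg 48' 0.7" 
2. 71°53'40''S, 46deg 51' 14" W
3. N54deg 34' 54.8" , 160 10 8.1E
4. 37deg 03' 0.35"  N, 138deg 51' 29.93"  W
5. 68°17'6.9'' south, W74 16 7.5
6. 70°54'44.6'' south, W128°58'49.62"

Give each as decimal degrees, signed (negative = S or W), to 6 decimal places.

1. -3.786111, 50.800194
2. -71.894444, -46.853889
3. 54.581889, 160.168917
4. 37.050097, -138.858314
5. -68.285250, -74.268750
6. -70.912389, -128.980450

Point 1:
  Lat: 3 + 47/60 + 10/3600 = 3.7861111
  S ⇒ negate
  λ: 50° + 48/60 + 0.7/3600 = 50 + 0.800000 + 0.000194 = 50.8001944
  E ⇒ keep positive
Point 2:
  Latitude: 71 + 53/60 + 40/3600 = 71.8944444
  hemisphere S, so the sign is −
  λ: 46 + 51/60 + 14/3600 = 46.8538889
  W ⇒ negate
Point 3:
  Lat: 54 + 34/60 + 54.8/3600 = 54.5818889
  N → positive
  λ: 160 + 10/60 + 8.1/3600 = 160.1689167
  E ⇒ keep positive
Point 4:
  φ: 3′ + 0.35″ = 3.00583′; 37 + 3.00583/60 = 37.0500972
  N ⇒ keep positive
  Lon: 138° + 51/60 + 29.93/3600 = 138 + 0.850000 + 0.008314 = 138.8583139
  W ⇒ negate
Point 5:
  Lat: 17′ + 6.9″ = 17.11500′; 68 + 17.11500/60 = 68.2852500
  S → negative
  Longitude: 16′ + 7.5″ = 16.12500′; 74 + 16.12500/60 = 74.2687500
  W → negative
Point 6:
  Lat: 54′ + 44.6″ = 54.74333′; 70 + 54.74333/60 = 70.9123889
  S → negative
  λ: 128 + 58/60 + 49.62/3600 = 128.9804500
  W → negative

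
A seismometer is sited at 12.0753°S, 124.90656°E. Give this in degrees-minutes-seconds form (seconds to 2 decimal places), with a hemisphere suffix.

12°04′31.08″ S, 124°54′23.62″ E

Lat: whole degrees 12; 4.51800′ → 4′ and 31.0800″
λ: 0.906560° → 54.39360′; 0.39360 × 60 = 23.6160″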